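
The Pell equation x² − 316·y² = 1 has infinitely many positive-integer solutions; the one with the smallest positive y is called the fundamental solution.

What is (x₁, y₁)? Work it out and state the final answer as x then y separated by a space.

12799 720

√316 → a₀=17, period (1,3,2,8,2,3,1,34); ℓ=8 even so k=7
a_0=17:  p_0=17·1+0=17,  q_0=17·0+1=1
…
a_2=3:  p_2=3·18+17=71,  q_2=3·1+1=4
a_3=2:  p_3=2·71+18=160,  q_3=2·4+1=9
a_4=8:  p_4=8·160+71=1351,  q_4=8·9+4=76
a_5=2:  p_5=2·1351+160=2862,  q_5=2·76+9=161
a_6=3:  p_6=3·2862+1351=9937,  q_6=3·161+76=559
a_7=1:  p_7=1·9937+2862=12799,  q_7=1·559+161=720
→ (12799, 720).  Check: 12799²=163814401, 316·720²=163814400, difference 1.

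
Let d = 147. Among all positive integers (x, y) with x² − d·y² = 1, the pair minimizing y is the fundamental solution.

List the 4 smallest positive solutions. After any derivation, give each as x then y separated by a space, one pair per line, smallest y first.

97 8
18817 1552
3650401 301080
708158977 58407968

[12; 8,24] for √147; ℓ=2 ⇒ convergent index 1
i=0: a=12 ⇒ p=12, q=1
i=1: a=8 ⇒ p=97, q=8
(x₁, y₁) = (97, 8);  97² − 147·8² = 1 ✓
(x_2, y_2) = (97·97 + 147·8·8, 97·8 + 8·97) = (18817, 1552)
(x_3, y_3) = (97·18817 + 147·8·1552, 97·1552 + 8·18817) = (3650401, 301080)
(x_4, y_4) = (97·3650401 + 147·8·301080, 97·301080 + 8·3650401) = (708158977, 58407968)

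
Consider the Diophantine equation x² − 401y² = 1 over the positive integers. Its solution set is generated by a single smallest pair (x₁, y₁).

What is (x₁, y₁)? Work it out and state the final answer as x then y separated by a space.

801 40

d=401: √d = [20; 40] (ℓ=1, odd), read p_1/q_1
a_0=20:  p_0=20·1+0=20,  q_0=20·0+1=1
a_1=40:  p_1=40·20+1=801,  q_1=40·1+0=40
fundamental: x₁=801, y₁=40  (since 641601 − 401·1600 = 1)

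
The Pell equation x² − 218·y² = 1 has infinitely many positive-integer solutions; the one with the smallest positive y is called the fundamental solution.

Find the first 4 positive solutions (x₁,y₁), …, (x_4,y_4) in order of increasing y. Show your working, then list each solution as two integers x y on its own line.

126003 8534
31753512017 2150619204
8002075549230099 541968943114690
2016571050827526816577 136579425476409948936

√218 = [14; 1,3,3,1,28, …], period ℓ=5 (odd) → k=9
k=0  a_k=14  p_k/q_k = 14/1
…
k=5  a_k=28  p_k/q_k = 7220/489
…
k=8  a_k=3  p_k/q_k = 96370/6527
k=9  a_k=1  p_k/q_k = 126003/8534
fundamental: x₁=126003, y₁=8534  (since 15876756009 − 218·72829156 = 1)
n=2: (126003,8534)∘(126003,8534) = (126003·126003+218·8534·8534, 126003·8534+8534·126003) = (31753512017,2150619204)
n=3: (31753512017,2150619204)∘(126003,8534) = (126003·31753512017+218·8534·2150619204, 126003·2150619204+8534·31753512017) = (8002075549230099,541968943114690)
n=4: (8002075549230099,541968943114690)∘(126003,8534) = (126003·8002075549230099+218·8534·541968943114690, 126003·541968943114690+8534·8002075549230099) = (2016571050827526816577,136579425476409948936)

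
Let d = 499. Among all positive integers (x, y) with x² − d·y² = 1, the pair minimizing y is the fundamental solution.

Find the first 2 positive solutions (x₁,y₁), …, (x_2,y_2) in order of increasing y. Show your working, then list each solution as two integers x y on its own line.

4490 201
40320199 1804980

[22; 2,1,21,1,2,44] for √499; ℓ=6 ⇒ convergent index 5
step 0: (22, 1)  from 22·(1,0) + (0,1)
step 1: (45, 2)  from 2·(22,1) + (1,0)
…
step 3: (1452, 65)  from 21·(67,3) + (45,2)
step 4: (1519, 68)  from 1·(1452,65) + (67,3)
step 5: (4490, 201)  from 2·(1519,68) + (1452,65)
(x₁, y₁) = (4490, 201);  4490² − 499·201² = 1 ✓
n=2: (4490,201)∘(4490,201) = (4490·4490+499·201·201, 4490·201+201·4490) = (40320199,1804980)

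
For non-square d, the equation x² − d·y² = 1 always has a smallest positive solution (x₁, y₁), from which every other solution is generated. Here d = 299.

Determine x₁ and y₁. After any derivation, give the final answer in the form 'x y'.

d=299: √d = [17; 3,2,3,34] (ℓ=4, even), read p_3/q_3
a_0=17:  p_0=17·1+0=17,  q_0=17·0+1=1
…
a_2=2:  p_2=2·52+17=121,  q_2=2·3+1=7
a_3=3:  p_3=3·121+52=415,  q_3=3·7+3=24
fundamental: x₁=415, y₁=24  (since 172225 − 299·576 = 1)

415 24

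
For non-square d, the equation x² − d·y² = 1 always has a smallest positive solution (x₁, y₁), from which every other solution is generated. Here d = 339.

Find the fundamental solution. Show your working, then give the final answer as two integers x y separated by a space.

√339 = [18; 2,2,2,1,17,1,2,2,2,36, …], period ℓ=10 (even) → k=9
step 0: (18, 1)  from 18·(1,0) + (0,1)
step 1: (37, 2)  from 2·(18,1) + (1,0)
step 2: (92, 5)  from 2·(37,2) + (18,1)
step 3: (221, 12)  from 2·(92,5) + (37,2)
step 4: (313, 17)  from 1·(221,12) + (92,5)
step 5: (5542, 301)  from 17·(313,17) + (221,12)
step 6: (5855, 318)  from 1·(5542,301) + (313,17)
step 7: (17252, 937)  from 2·(5855,318) + (5542,301)
step 8: (40359, 2192)  from 2·(17252,937) + (5855,318)
step 9: (97970, 5321)  from 2·(40359,2192) + (17252,937)
fundamental: x₁=97970, y₁=5321  (since 9598120900 − 339·28313041 = 1)

97970 5321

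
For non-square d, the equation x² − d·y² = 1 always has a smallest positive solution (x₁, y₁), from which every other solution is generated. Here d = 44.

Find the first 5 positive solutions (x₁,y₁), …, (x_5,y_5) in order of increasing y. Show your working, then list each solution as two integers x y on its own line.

199 30
79201 11940
31521799 4752090
12545596801 1891319880
4993116004999 752740560150

√44 = [6; 1,1,1,2,1,1,1,12, …], period ℓ=8 (even) → k=7
step 0: (6, 1)  from 6·(1,0) + (0,1)
step 1: (7, 1)  from 1·(6,1) + (1,0)
…
step 6: (126, 19)  from 1·(73,11) + (53,8)
step 7: (199, 30)  from 1·(126,19) + (73,11)
→ (199, 30).  Check: 199²=39601, 44·30²=39600, difference 1.
n=2: (199,30)∘(199,30) = (199·199+44·30·30, 199·30+30·199) = (79201,11940)
n=3: (79201,11940)∘(199,30) = (199·79201+44·30·11940, 199·11940+30·79201) = (31521799,4752090)
n=4: (31521799,4752090)∘(199,30) = (199·31521799+44·30·4752090, 199·4752090+30·31521799) = (12545596801,1891319880)
n=5: (12545596801,1891319880)∘(199,30) = (199·12545596801+44·30·1891319880, 199·1891319880+30·12545596801) = (4993116004999,752740560150)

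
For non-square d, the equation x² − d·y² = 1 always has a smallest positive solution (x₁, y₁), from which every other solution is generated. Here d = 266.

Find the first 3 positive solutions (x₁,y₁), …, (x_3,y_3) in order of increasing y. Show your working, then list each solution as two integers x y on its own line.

685 42
938449 57540
1285674445 78829758

d=266: √d = [16; 3,4,3,32] (ℓ=4, even), read p_3/q_3
k=0  a_k=16  p_k/q_k = 16/1
k=1  a_k=3  p_k/q_k = 49/3
k=2  a_k=4  p_k/q_k = 212/13
k=3  a_k=3  p_k/q_k = 685/42
fundamental: x₁=685, y₁=42  (since 469225 − 266·1764 = 1)
(x_2, y_2) = (685·685 + 266·42·42, 685·42 + 42·685) = (938449, 57540)
(x_3, y_3) = (685·938449 + 266·42·57540, 685·57540 + 42·938449) = (1285674445, 78829758)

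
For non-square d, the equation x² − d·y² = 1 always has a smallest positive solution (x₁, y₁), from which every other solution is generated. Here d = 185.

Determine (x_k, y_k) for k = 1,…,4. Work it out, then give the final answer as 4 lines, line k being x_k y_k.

√185 = [13; 1,1,1,1,26, …], period ℓ=5 (odd) → k=9
step 0: (13, 1)  from 13·(1,0) + (0,1)
…
step 3: (41, 3)  from 1·(27,2) + (14,1)
…
step 5: (1809, 133)  from 26·(68,5) + (41,3)
step 6: (1877, 138)  from 1·(1809,133) + (68,5)
step 7: (3686, 271)  from 1·(1877,138) + (1809,133)
step 8: (5563, 409)  from 1·(3686,271) + (1877,138)
step 9: (9249, 680)  from 1·(5563,409) + (3686,271)
→ (9249, 680).  Check: 9249²=85544001, 185·680²=85544000, difference 1.
k=2:  x_2 = 9249·9249+185·680·680 = 171088001,  y_2 = 9249·680+680·9249 = 12578640
k=3:  x_3 = 9249·171088001+185·680·12578640 = 3164785833249,  y_3 = 9249·12578640+680·171088001 = 232679682040
k=4:  x_4 = 9249·3164785833249+185·680·232679682040 = 58542208172352001,  y_4 = 9249·232679682040+680·3164785833249 = 4304108745797280

9249 680
171088001 12578640
3164785833249 232679682040
58542208172352001 4304108745797280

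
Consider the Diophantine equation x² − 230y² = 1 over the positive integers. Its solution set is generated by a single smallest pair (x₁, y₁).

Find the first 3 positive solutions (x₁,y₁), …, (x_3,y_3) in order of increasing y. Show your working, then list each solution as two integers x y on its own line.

[15; 6,30] for √230; ℓ=2 ⇒ convergent index 1
a_0=15:  p_0=15·1+0=15,  q_0=15·0+1=1
a_1=6:  p_1=6·15+1=91,  q_1=6·1+0=6
(x₁, y₁) = (91, 6);  91² − 230·6² = 1 ✓
(x_2, y_2) = (91·91 + 230·6·6, 91·6 + 6·91) = (16561, 1092)
(x_3, y_3) = (91·16561 + 230·6·1092, 91·1092 + 6·16561) = (3014011, 198738)

91 6
16561 1092
3014011 198738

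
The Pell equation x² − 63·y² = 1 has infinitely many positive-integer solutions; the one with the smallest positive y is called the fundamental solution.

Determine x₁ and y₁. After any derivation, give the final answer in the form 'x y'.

8 1

d=63: √d = [7; 1,14] (ℓ=2, even), read p_1/q_1
k=0  a_k=7  p_k/q_k = 7/1
k=1  a_k=1  p_k/q_k = 8/1
→ (8, 1).  Check: 8²=64, 63·1²=63, difference 1.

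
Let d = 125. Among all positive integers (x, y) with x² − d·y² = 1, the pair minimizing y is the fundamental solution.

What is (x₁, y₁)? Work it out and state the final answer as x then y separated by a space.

[11; 5,1,1,5,22] for √125; ℓ=5 ⇒ convergent index 9
i=0: a=11 ⇒ p=11, q=1
…
i=3: a=1 ⇒ p=123, q=11
…
i=5: a=22 ⇒ p=15127, q=1353
i=6: a=5 ⇒ p=76317, q=6826
…
i=8: a=1 ⇒ p=167761, q=15005
i=9: a=5 ⇒ p=930249, q=83204
fundamental: x₁=930249, y₁=83204  (since 865363202001 − 125·6922905616 = 1)

930249 83204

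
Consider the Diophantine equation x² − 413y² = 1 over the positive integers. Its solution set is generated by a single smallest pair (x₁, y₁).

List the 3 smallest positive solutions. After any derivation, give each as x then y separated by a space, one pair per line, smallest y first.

113399 5580
25718666401 1265532840
5832942102300599 287020317040740

d=413: √d = [20; 3,9,1,4,1,9,3,40] (ℓ=8, even), read p_7/q_7
step 0: (20, 1)  from 20·(1,0) + (0,1)
…
step 6: (36560, 1799)  from 9·(3719,183) + (3089,152)
step 7: (113399, 5580)  from 3·(36560,1799) + (3719,183)
fundamental: x₁=113399, y₁=5580  (since 12859333201 − 413·31136400 = 1)
k=2:  x_2 = 113399·113399+413·5580·5580 = 25718666401,  y_2 = 113399·5580+5580·113399 = 1265532840
k=3:  x_3 = 113399·25718666401+413·5580·1265532840 = 5832942102300599,  y_3 = 113399·1265532840+5580·25718666401 = 287020317040740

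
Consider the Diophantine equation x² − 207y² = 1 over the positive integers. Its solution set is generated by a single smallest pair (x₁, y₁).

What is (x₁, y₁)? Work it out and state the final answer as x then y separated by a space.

d=207: √d = [14; 2,1,1,2,1,1,2,28] (ℓ=8, even), read p_7/q_7
a_0=14:  p_0=14·1+0=14,  q_0=14·0+1=1
…
a_3=1:  p_3=1·43+29=72,  q_3=1·3+2=5
…
a_6=1:  p_6=1·259+187=446,  q_6=1·18+13=31
a_7=2:  p_7=2·446+259=1151,  q_7=2·31+18=80
fundamental: x₁=1151, y₁=80  (since 1324801 − 207·6400 = 1)

1151 80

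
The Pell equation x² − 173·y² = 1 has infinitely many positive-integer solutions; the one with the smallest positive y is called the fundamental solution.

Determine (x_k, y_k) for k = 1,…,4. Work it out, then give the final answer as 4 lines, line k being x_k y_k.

d=173: √d = [13; 6,1,1,6,26] (ℓ=5, odd), read p_9/q_9
step 0: (13, 1)  from 13·(1,0) + (0,1)
step 1: (79, 6)  from 6·(13,1) + (1,0)
step 2: (92, 7)  from 1·(79,6) + (13,1)
step 3: (171, 13)  from 1·(92,7) + (79,6)
step 4: (1118, 85)  from 6·(171,13) + (92,7)
step 5: (29239, 2223)  from 26·(1118,85) + (171,13)
step 6: (176552, 13423)  from 6·(29239,2223) + (1118,85)
step 7: (205791, 15646)  from 1·(176552,13423) + (29239,2223)
step 8: (382343, 29069)  from 1·(205791,15646) + (176552,13423)
step 9: (2499849, 190060)  from 6·(382343,29069) + (205791,15646)
→ (2499849, 190060).  Check: 2499849²=6249245022801, 173·190060²=6249245022800, difference 1.
n=2: (2499849,190060)∘(2499849,190060) = (2499849·2499849+173·190060·190060, 2499849·190060+190060·2499849) = (12498490045601,950242601880)
n=3: (12498490045601,950242601880)∘(2499849,190060) = (2499849·12498490045601+173·190060·950242601880, 2499849·950242601880+190060·12498490045601) = (62488675684008728649,4750926036134042180)
n=4: (62488675684008728649,4750926036134042180)∘(2499849,190060) = (2499849·62488675684008728649+173·190060·4750926036134042180, 2499849·4750926036134042180+190060·62488675684008728649) = (312424506839974574118902401,23753195401006348176659760)

2499849 190060
12498490045601 950242601880
62488675684008728649 4750926036134042180
312424506839974574118902401 23753195401006348176659760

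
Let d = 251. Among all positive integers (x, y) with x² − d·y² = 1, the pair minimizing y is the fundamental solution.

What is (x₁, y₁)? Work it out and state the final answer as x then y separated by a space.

3674890 231957

d=251: √d = [15; 1,5,2,1,2,…,5,1,30] (ℓ=14, even), read p_13/q_13
step 0: (15, 1)  from 15·(1,0) + (0,1)
…
step 2: (95, 6)  from 5·(16,1) + (15,1)
step 3: (206, 13)  from 2·(95,6) + (16,1)
step 4: (301, 19)  from 1·(206,13) + (95,6)
step 5: (808, 51)  from 2·(301,19) + (206,13)
step 6: (1917, 121)  from 2·(808,51) + (301,19)
…
step 9: (151649, 9572)  from 2·(61043,3853) + (29563,1866)
…
step 11: (577033, 36422)  from 2·(212692,13425) + (151649,9572)
step 12: (3097857, 195535)  from 5·(577033,36422) + (212692,13425)
step 13: (3674890, 231957)  from 1·(3097857,195535) + (577033,36422)
(x₁, y₁) = (3674890, 231957);  3674890² − 251·231957² = 1 ✓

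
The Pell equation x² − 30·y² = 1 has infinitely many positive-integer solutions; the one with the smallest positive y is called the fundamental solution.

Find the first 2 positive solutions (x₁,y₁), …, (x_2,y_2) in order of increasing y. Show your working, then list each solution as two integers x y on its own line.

11 2
241 44

d=30: √d = [5; 2,10] (ℓ=2, even), read p_1/q_1
a_0=5:  p_0=5·1+0=5,  q_0=5·0+1=1
a_1=2:  p_1=2·5+1=11,  q_1=2·1+0=2
fundamental: x₁=11, y₁=2  (since 121 − 30·4 = 1)
k=2:  x_2 = 11·11+30·2·2 = 241,  y_2 = 11·2+2·11 = 44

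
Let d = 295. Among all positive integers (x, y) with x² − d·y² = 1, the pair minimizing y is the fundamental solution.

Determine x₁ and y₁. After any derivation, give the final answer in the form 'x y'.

2024999 117900

√295 = [17; 5,1,2,3,2,6,2,3,2,1,5,34, …], period ℓ=12 (even) → k=11
step 0: (17, 1)  from 17·(1,0) + (0,1)
step 1: (86, 5)  from 5·(17,1) + (1,0)
…
step 3: (292, 17)  from 2·(103,6) + (86,5)
…
step 6: (14479, 843)  from 6·(2250,131) + (979,57)
…
step 8: (108103, 6294)  from 3·(31208,1817) + (14479,843)
step 9: (247414, 14405)  from 2·(108103,6294) + (31208,1817)
step 10: (355517, 20699)  from 1·(247414,14405) + (108103,6294)
step 11: (2024999, 117900)  from 5·(355517,20699) + (247414,14405)
→ (2024999, 117900).  Check: 2024999²=4100620950001, 295·117900²=4100620950000, difference 1.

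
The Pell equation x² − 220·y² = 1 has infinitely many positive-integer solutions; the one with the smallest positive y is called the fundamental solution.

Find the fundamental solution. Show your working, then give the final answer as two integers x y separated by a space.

89 6

[14; 1,4,1,28] for √220; ℓ=4 ⇒ convergent index 3
i=0: a=14 ⇒ p=14, q=1
i=1: a=1 ⇒ p=15, q=1
i=2: a=4 ⇒ p=74, q=5
i=3: a=1 ⇒ p=89, q=6
fundamental: x₁=89, y₁=6  (since 7921 − 220·36 = 1)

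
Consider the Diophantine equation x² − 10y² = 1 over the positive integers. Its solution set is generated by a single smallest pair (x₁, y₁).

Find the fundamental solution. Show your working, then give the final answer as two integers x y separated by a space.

d=10: √d = [3; 6] (ℓ=1, odd), read p_1/q_1
k=0  a_k=3  p_k/q_k = 3/1
k=1  a_k=6  p_k/q_k = 19/6
fundamental: x₁=19, y₁=6  (since 361 − 10·36 = 1)

19 6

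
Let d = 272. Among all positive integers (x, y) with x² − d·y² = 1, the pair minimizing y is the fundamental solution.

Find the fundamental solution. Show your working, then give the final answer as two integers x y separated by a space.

33 2

√272 → a₀=16, period (2,32); ℓ=2 even so k=1
step 0: (16, 1)  from 16·(1,0) + (0,1)
step 1: (33, 2)  from 2·(16,1) + (1,0)
(x₁, y₁) = (33, 2);  33² − 272·2² = 1 ✓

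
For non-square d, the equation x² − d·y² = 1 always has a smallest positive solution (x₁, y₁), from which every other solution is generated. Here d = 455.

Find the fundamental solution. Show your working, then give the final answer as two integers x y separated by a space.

d=455: √d = [21; 3,42] (ℓ=2, even), read p_1/q_1
i=0: a=21 ⇒ p=21, q=1
i=1: a=3 ⇒ p=64, q=3
(x₁, y₁) = (64, 3);  64² − 455·3² = 1 ✓

64 3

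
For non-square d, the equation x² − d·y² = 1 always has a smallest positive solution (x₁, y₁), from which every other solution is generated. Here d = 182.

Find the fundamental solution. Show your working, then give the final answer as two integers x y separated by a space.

[13; 2,26] for √182; ℓ=2 ⇒ convergent index 1
a_0=13:  p_0=13·1+0=13,  q_0=13·0+1=1
a_1=2:  p_1=2·13+1=27,  q_1=2·1+0=2
→ (27, 2).  Check: 27²=729, 182·2²=728, difference 1.

27 2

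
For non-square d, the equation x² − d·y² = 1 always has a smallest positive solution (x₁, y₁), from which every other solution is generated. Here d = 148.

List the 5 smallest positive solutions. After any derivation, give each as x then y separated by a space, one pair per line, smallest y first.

√148 → a₀=12, period (6,24); ℓ=2 even so k=1
step 0: (12, 1)  from 12·(1,0) + (0,1)
step 1: (73, 6)  from 6·(12,1) + (1,0)
fundamental: x₁=73, y₁=6  (since 5329 − 148·36 = 1)
k=2:  x_2 = 73·73+148·6·6 = 10657,  y_2 = 73·6+6·73 = 876
k=3:  x_3 = 73·10657+148·6·876 = 1555849,  y_3 = 73·876+6·10657 = 127890
k=4:  x_4 = 73·1555849+148·6·127890 = 227143297,  y_4 = 73·127890+6·1555849 = 18671064
k=5:  x_5 = 73·227143297+148·6·18671064 = 33161365513,  y_5 = 73·18671064+6·227143297 = 2725847454

73 6
10657 876
1555849 127890
227143297 18671064
33161365513 2725847454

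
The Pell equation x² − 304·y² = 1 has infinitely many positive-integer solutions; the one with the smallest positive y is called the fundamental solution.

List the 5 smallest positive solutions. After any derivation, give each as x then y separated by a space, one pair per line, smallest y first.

57799 3315
6681448801 383207370
772362118440199 44298005553945
89283516160768675201 5120760845641726740
10320995900380175197444999 591949712190194322136575

d=304: √d = [17; 2,3,2,1,1,1,1,1,2,3,2,34] (ℓ=12, even), read p_11/q_11
a_0=17:  p_0=17·1+0=17,  q_0=17·0+1=1
…
a_2=3:  p_2=3·35+17=122,  q_2=3·2+1=7
…
a_4=1:  p_4=1·279+122=401,  q_4=1·16+7=23
a_5=1:  p_5=1·401+279=680,  q_5=1·23+16=39
a_6=1:  p_6=1·680+401=1081,  q_6=1·39+23=62
…
a_8=1:  p_8=1·1761+1081=2842,  q_8=1·101+62=163
a_9=2:  p_9=2·2842+1761=7445,  q_9=2·163+101=427
a_10=3:  p_10=3·7445+2842=25177,  q_10=3·427+163=1444
a_11=2:  p_11=2·25177+7445=57799,  q_11=2·1444+427=3315
fundamental: x₁=57799, y₁=3315  (since 3340724401 − 304·10989225 = 1)
(57799+3315√304)^2 = 6681448801 + 383207370√304
(57799+3315√304)^3 = 772362118440199 + 44298005553945√304
(57799+3315√304)^4 = 89283516160768675201 + 5120760845641726740√304
(57799+3315√304)^5 = 10320995900380175197444999 + 591949712190194322136575√304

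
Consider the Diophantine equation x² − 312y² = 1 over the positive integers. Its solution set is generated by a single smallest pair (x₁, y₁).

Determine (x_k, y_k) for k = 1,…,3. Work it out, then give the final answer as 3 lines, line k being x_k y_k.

53 3
5617 318
595349 33705

√312 → a₀=17, period (1,1,1,34); ℓ=4 even so k=3
k=0  a_k=17  p_k/q_k = 17/1
k=1  a_k=1  p_k/q_k = 18/1
k=2  a_k=1  p_k/q_k = 35/2
k=3  a_k=1  p_k/q_k = 53/3
→ (53, 3).  Check: 53²=2809, 312·3²=2808, difference 1.
k=2:  x_2 = 53·53+312·3·3 = 5617,  y_2 = 53·3+3·53 = 318
k=3:  x_3 = 53·5617+312·3·318 = 595349,  y_3 = 53·318+3·5617 = 33705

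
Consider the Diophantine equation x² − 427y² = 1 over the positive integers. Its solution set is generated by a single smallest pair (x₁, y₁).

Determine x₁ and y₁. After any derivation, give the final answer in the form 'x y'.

√427 → a₀=20, period (1,1,1,40); ℓ=4 even so k=3
i=0: a=20 ⇒ p=20, q=1
i=1: a=1 ⇒ p=21, q=1
i=2: a=1 ⇒ p=41, q=2
i=3: a=1 ⇒ p=62, q=3
(x₁, y₁) = (62, 3);  62² − 427·3² = 1 ✓

62 3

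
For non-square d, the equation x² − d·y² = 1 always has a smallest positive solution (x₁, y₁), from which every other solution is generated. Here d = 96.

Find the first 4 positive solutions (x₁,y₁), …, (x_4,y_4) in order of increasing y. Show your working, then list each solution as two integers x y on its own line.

√96 = [9; 1,3,1,18, …], period ℓ=4 (even) → k=3
i=0: a=9 ⇒ p=9, q=1
…
i=2: a=3 ⇒ p=39, q=4
i=3: a=1 ⇒ p=49, q=5
(x₁, y₁) = (49, 5);  49² − 96·5² = 1 ✓
(x_2, y_2) = (49·49 + 96·5·5, 49·5 + 5·49) = (4801, 490)
(x_3, y_3) = (49·4801 + 96·5·490, 49·490 + 5·4801) = (470449, 48015)
(x_4, y_4) = (49·470449 + 96·5·48015, 49·48015 + 5·470449) = (46099201, 4704980)

49 5
4801 490
470449 48015
46099201 4704980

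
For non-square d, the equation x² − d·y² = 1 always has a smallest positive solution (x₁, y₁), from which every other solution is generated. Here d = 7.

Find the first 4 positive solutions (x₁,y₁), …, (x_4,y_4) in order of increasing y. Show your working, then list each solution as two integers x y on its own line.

d=7: √d = [2; 1,1,1,4] (ℓ=4, even), read p_3/q_3
k=0  a_k=2  p_k/q_k = 2/1
k=1  a_k=1  p_k/q_k = 3/1
k=2  a_k=1  p_k/q_k = 5/2
k=3  a_k=1  p_k/q_k = 8/3
→ (8, 3).  Check: 8²=64, 7·3²=63, difference 1.
n=2: (8,3)∘(8,3) = (8·8+7·3·3, 8·3+3·8) = (127,48)
n=3: (127,48)∘(8,3) = (8·127+7·3·48, 8·48+3·127) = (2024,765)
n=4: (2024,765)∘(8,3) = (8·2024+7·3·765, 8·765+3·2024) = (32257,12192)

8 3
127 48
2024 765
32257 12192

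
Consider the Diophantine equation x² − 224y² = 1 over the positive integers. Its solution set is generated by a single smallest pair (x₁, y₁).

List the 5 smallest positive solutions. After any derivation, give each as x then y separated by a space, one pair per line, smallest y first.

15 1
449 30
13455 899
403201 26940
12082575 807301

[14; 1,28] for √224; ℓ=2 ⇒ convergent index 1
i=0: a=14 ⇒ p=14, q=1
i=1: a=1 ⇒ p=15, q=1
fundamental: x₁=15, y₁=1  (since 225 − 224·1 = 1)
n=2: (15,1)∘(15,1) = (15·15+224·1·1, 15·1+1·15) = (449,30)
n=3: (449,30)∘(15,1) = (15·449+224·1·30, 15·30+1·449) = (13455,899)
n=4: (13455,899)∘(15,1) = (15·13455+224·1·899, 15·899+1·13455) = (403201,26940)
n=5: (403201,26940)∘(15,1) = (15·403201+224·1·26940, 15·26940+1·403201) = (12082575,807301)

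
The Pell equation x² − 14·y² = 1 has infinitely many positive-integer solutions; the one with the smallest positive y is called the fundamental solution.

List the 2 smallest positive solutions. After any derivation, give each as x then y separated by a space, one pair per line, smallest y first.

√14 = [3; 1,2,1,6, …], period ℓ=4 (even) → k=3
i=0: a=3 ⇒ p=3, q=1
…
i=2: a=2 ⇒ p=11, q=3
i=3: a=1 ⇒ p=15, q=4
fundamental: x₁=15, y₁=4  (since 225 − 14·16 = 1)
(15+4√14)^2 = 449 + 120√14

15 4
449 120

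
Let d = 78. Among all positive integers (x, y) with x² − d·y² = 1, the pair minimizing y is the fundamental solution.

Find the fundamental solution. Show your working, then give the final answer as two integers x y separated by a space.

53 6

d=78: √d = [8; 1,4,1,16] (ℓ=4, even), read p_3/q_3
i=0: a=8 ⇒ p=8, q=1
…
i=2: a=4 ⇒ p=44, q=5
i=3: a=1 ⇒ p=53, q=6
→ (53, 6).  Check: 53²=2809, 78·6²=2808, difference 1.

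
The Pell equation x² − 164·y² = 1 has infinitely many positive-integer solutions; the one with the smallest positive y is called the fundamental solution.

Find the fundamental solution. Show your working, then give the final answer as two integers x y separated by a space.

2049 160

[12; 1,4,6,4,1,24] for √164; ℓ=6 ⇒ convergent index 5
i=0: a=12 ⇒ p=12, q=1
i=1: a=1 ⇒ p=13, q=1
i=2: a=4 ⇒ p=64, q=5
…
i=4: a=4 ⇒ p=1652, q=129
i=5: a=1 ⇒ p=2049, q=160
(x₁, y₁) = (2049, 160);  2049² − 164·160² = 1 ✓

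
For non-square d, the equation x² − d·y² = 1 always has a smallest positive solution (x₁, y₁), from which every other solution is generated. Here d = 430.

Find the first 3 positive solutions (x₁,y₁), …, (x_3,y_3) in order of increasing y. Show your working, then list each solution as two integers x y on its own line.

2862251 138030
16384961574001 790153011060
93795745300289010251 4523232492118854090

√430 → a₀=20, period (1,2,1,3,1,…,2,1,40); ℓ=14 even so k=13
i=0: a=20 ⇒ p=20, q=1
…
i=2: a=2 ⇒ p=62, q=3
…
i=5: a=1 ⇒ p=394, q=19
i=6: a=6 ⇒ p=2675, q=129
i=7: a=8 ⇒ p=21794, q=1051
i=8: a=6 ⇒ p=133439, q=6435
i=9: a=1 ⇒ p=155233, q=7486
i=10: a=3 ⇒ p=599138, q=28893
i=11: a=1 ⇒ p=754371, q=36379
i=12: a=2 ⇒ p=2107880, q=101651
i=13: a=1 ⇒ p=2862251, q=138030
→ (2862251, 138030).  Check: 2862251²=8192480787001, 430·138030²=8192480787000, difference 1.
n=2: (2862251,138030)∘(2862251,138030) = (2862251·2862251+430·138030·138030, 2862251·138030+138030·2862251) = (16384961574001,790153011060)
n=3: (16384961574001,790153011060)∘(2862251,138030) = (2862251·16384961574001+430·138030·790153011060, 2862251·790153011060+138030·16384961574001) = (93795745300289010251,4523232492118854090)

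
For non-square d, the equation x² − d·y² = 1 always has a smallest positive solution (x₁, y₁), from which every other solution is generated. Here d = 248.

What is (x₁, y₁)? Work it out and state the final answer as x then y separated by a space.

63 4

[15; 1,2,1,30] for √248; ℓ=4 ⇒ convergent index 3
i=0: a=15 ⇒ p=15, q=1
…
i=2: a=2 ⇒ p=47, q=3
i=3: a=1 ⇒ p=63, q=4
→ (63, 4).  Check: 63²=3969, 248·4²=3968, difference 1.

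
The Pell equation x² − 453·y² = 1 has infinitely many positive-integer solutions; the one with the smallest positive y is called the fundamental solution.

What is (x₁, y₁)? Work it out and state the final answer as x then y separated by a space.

√453 = [21; 3,1,1,10,14,10,1,1,3,42, …], period ℓ=10 (even) → k=9
step 0: (21, 1)  from 21·(1,0) + (0,1)
…
step 2: (85, 4)  from 1·(64,3) + (21,1)
…
step 5: (22199, 1043)  from 14·(1575,74) + (149,7)
step 6: (223565, 10504)  from 10·(22199,1043) + (1575,74)
step 7: (245764, 11547)  from 1·(223565,10504) + (22199,1043)
step 8: (469329, 22051)  from 1·(245764,11547) + (223565,10504)
step 9: (1653751, 77700)  from 3·(469329,22051) + (245764,11547)
→ (1653751, 77700).  Check: 1653751²=2734892370001, 453·77700²=2734892370000, difference 1.

1653751 77700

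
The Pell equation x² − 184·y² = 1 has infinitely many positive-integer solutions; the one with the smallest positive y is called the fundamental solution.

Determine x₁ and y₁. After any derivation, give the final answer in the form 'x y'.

d=184: √d = [13; 1,1,3,2,1,2,1,2,3,1,1,26] (ℓ=12, even), read p_11/q_11
step 0: (13, 1)  from 13·(1,0) + (0,1)
step 1: (14, 1)  from 1·(13,1) + (1,0)
…
step 6: (841, 62)  from 2·(312,23) + (217,16)
…
step 8: (3147, 232)  from 2·(1153,85) + (841,62)
…
step 10: (13741, 1013)  from 1·(10594,781) + (3147,232)
step 11: (24335, 1794)  from 1·(13741,1013) + (10594,781)
(x₁, y₁) = (24335, 1794);  24335² − 184·1794² = 1 ✓

24335 1794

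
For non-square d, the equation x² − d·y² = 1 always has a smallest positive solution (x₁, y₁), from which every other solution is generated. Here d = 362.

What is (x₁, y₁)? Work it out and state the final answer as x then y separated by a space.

d=362: √d = [19; 38] (ℓ=1, odd), read p_1/q_1
a_0=19:  p_0=19·1+0=19,  q_0=19·0+1=1
a_1=38:  p_1=38·19+1=723,  q_1=38·1+0=38
(x₁, y₁) = (723, 38);  723² − 362·38² = 1 ✓

723 38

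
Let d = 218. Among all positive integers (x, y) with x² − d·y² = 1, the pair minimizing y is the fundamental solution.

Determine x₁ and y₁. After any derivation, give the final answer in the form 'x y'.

126003 8534

√218 → a₀=14, period (1,3,3,1,28); ℓ=5 odd so k=9
step 0: (14, 1)  from 14·(1,0) + (0,1)
step 1: (15, 1)  from 1·(14,1) + (1,0)
step 2: (59, 4)  from 3·(15,1) + (14,1)
step 3: (192, 13)  from 3·(59,4) + (15,1)
…
step 5: (7220, 489)  from 28·(251,17) + (192,13)
…
step 7: (29633, 2007)  from 3·(7471,506) + (7220,489)
step 8: (96370, 6527)  from 3·(29633,2007) + (7471,506)
step 9: (126003, 8534)  from 1·(96370,6527) + (29633,2007)
→ (126003, 8534).  Check: 126003²=15876756009, 218·8534²=15876756008, difference 1.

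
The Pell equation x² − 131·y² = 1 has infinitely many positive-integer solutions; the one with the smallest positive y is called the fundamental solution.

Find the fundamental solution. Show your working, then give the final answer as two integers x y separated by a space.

10610 927

√131 → a₀=11, period (2,4,11,4,2,22); ℓ=6 even so k=5
k=0  a_k=11  p_k/q_k = 11/1
…
k=2  a_k=4  p_k/q_k = 103/9
k=3  a_k=11  p_k/q_k = 1156/101
k=4  a_k=4  p_k/q_k = 4727/413
k=5  a_k=2  p_k/q_k = 10610/927
→ (10610, 927).  Check: 10610²=112572100, 131·927²=112572099, difference 1.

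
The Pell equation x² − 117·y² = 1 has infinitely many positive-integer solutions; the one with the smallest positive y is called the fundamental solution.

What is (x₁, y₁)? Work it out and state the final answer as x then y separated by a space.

649 60

√117 = [10; 1,4,2,4,1,20, …], period ℓ=6 (even) → k=5
i=0: a=10 ⇒ p=10, q=1
i=1: a=1 ⇒ p=11, q=1
…
i=3: a=2 ⇒ p=119, q=11
i=4: a=4 ⇒ p=530, q=49
i=5: a=1 ⇒ p=649, q=60
(x₁, y₁) = (649, 60);  649² − 117·60² = 1 ✓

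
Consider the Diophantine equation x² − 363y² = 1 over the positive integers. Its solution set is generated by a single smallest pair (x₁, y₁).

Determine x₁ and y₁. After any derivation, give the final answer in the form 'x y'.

√363 → a₀=19, period (19,38); ℓ=2 even so k=1
k=0  a_k=19  p_k/q_k = 19/1
k=1  a_k=19  p_k/q_k = 362/19
(x₁, y₁) = (362, 19);  362² − 363·19² = 1 ✓

362 19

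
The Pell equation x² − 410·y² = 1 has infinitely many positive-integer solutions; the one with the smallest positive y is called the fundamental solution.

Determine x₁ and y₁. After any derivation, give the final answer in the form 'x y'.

√410 → a₀=20, period (4,40); ℓ=2 even so k=1
k=0  a_k=20  p_k/q_k = 20/1
k=1  a_k=4  p_k/q_k = 81/4
fundamental: x₁=81, y₁=4  (since 6561 − 410·16 = 1)

81 4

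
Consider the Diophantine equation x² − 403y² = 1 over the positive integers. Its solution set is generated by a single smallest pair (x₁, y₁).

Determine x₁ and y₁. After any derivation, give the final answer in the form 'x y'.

669878 33369

√403 → a₀=20, period (13,2,1,3,1,3,1,2,13,40); ℓ=10 even so k=9
a_0=20:  p_0=20·1+0=20,  q_0=20·0+1=1
…
a_2=2:  p_2=2·261+20=542,  q_2=2·13+1=27
a_3=1:  p_3=1·542+261=803,  q_3=1·27+13=40
a_4=3:  p_4=3·803+542=2951,  q_4=3·40+27=147
a_5=1:  p_5=1·2951+803=3754,  q_5=1·147+40=187
a_6=3:  p_6=3·3754+2951=14213,  q_6=3·187+147=708
a_7=1:  p_7=1·14213+3754=17967,  q_7=1·708+187=895
a_8=2:  p_8=2·17967+14213=50147,  q_8=2·895+708=2498
a_9=13:  p_9=13·50147+17967=669878,  q_9=13·2498+895=33369
fundamental: x₁=669878, y₁=33369  (since 448736534884 − 403·1113490161 = 1)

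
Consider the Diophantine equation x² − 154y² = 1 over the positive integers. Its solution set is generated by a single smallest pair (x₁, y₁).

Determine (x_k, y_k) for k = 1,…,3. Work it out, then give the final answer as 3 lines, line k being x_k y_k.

21295 1716
906954049 73084440
38627172925615 3112666297884

[12; 2,2,3,1,2,1,3,2,2,24] for √154; ℓ=10 ⇒ convergent index 9
k=0  a_k=12  p_k/q_k = 12/1
k=1  a_k=2  p_k/q_k = 25/2
k=2  a_k=2  p_k/q_k = 62/5
…
k=4  a_k=1  p_k/q_k = 273/22
…
k=8  a_k=2  p_k/q_k = 8724/703
k=9  a_k=2  p_k/q_k = 21295/1716
(x₁, y₁) = (21295, 1716);  21295² − 154·1716² = 1 ✓
(21295+1716√154)^2 = 906954049 + 73084440√154
(21295+1716√154)^3 = 38627172925615 + 3112666297884√154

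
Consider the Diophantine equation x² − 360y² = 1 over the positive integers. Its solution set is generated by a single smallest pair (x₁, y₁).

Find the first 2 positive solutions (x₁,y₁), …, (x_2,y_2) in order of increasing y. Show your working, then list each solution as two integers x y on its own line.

√360 = [18; 1,36, …], period ℓ=2 (even) → k=1
k=0  a_k=18  p_k/q_k = 18/1
k=1  a_k=1  p_k/q_k = 19/1
fundamental: x₁=19, y₁=1  (since 361 − 360·1 = 1)
(19+1√360)^2 = 721 + 38√360

19 1
721 38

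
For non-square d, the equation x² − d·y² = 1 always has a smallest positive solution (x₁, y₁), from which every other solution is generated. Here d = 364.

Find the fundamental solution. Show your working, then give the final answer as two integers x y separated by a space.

4954951 259710

√364 → a₀=19, period (12,1,2,3,1,8,1,3,2,1,12,38); ℓ=12 even so k=11
k=0  a_k=19  p_k/q_k = 19/1
…
k=6  a_k=8  p_k/q_k = 27607/1447
k=7  a_k=1  p_k/q_k = 30755/1612
…
k=10  a_k=1  p_k/q_k = 390371/20461
k=11  a_k=12  p_k/q_k = 4954951/259710
fundamental: x₁=4954951, y₁=259710  (since 24551539412401 − 364·67449284100 = 1)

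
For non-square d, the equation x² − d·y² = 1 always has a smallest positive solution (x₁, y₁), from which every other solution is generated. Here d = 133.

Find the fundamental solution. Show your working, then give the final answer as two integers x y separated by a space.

d=133: √d = [11; 1,1,7,5,1,…,1,1,22] (ℓ=16, even), read p_15/q_15
a_0=11:  p_0=11·1+0=11,  q_0=11·0+1=1
a_1=1:  p_1=1·11+1=12,  q_1=1·1+0=1
…
a_6=1:  p_6=1·1061+888=1949,  q_6=1·92+77=169
a_7=1:  p_7=1·1949+1061=3010,  q_7=1·169+92=261
a_8=2:  p_8=2·3010+1949=7969,  q_8=2·261+169=691
…
a_11=1:  p_11=1·18948+10979=29927,  q_11=1·1643+952=2595
…
a_13=7:  p_13=7·168583+29927=1210008,  q_13=7·14618+2595=104921
a_14=1:  p_14=1·1210008+168583=1378591,  q_14=1·104921+14618=119539
a_15=1:  p_15=1·1378591+1210008=2588599,  q_15=1·119539+104921=224460
fundamental: x₁=2588599, y₁=224460  (since 6700844782801 − 133·50382291600 = 1)

2588599 224460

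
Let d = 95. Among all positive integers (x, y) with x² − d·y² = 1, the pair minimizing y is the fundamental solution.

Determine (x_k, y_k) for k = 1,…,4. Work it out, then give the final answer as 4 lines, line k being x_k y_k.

√95 → a₀=9, period (1,2,1,18); ℓ=4 even so k=3
i=0: a=9 ⇒ p=9, q=1
…
i=2: a=2 ⇒ p=29, q=3
i=3: a=1 ⇒ p=39, q=4
(x₁, y₁) = (39, 4);  39² − 95·4² = 1 ✓
k=2:  x_2 = 39·39+95·4·4 = 3041,  y_2 = 39·4+4·39 = 312
k=3:  x_3 = 39·3041+95·4·312 = 237159,  y_3 = 39·312+4·3041 = 24332
k=4:  x_4 = 39·237159+95·4·24332 = 18495361,  y_4 = 39·24332+4·237159 = 1897584

39 4
3041 312
237159 24332
18495361 1897584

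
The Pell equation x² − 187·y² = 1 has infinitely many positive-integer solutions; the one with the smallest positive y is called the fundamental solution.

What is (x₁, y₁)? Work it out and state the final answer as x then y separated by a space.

√187 → a₀=13, period (1,2,13,2,1,26); ℓ=6 even so k=5
k=0  a_k=13  p_k/q_k = 13/1
k=1  a_k=1  p_k/q_k = 14/1
…
k=3  a_k=13  p_k/q_k = 547/40
k=4  a_k=2  p_k/q_k = 1135/83
k=5  a_k=1  p_k/q_k = 1682/123
→ (1682, 123).  Check: 1682²=2829124, 187·123²=2829123, difference 1.

1682 123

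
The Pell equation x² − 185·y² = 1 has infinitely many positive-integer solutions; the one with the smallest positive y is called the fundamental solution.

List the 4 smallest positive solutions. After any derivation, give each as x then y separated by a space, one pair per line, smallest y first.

√185 → a₀=13, period (1,1,1,1,26); ℓ=5 odd so k=9
a_0=13:  p_0=13·1+0=13,  q_0=13·0+1=1
a_1=1:  p_1=1·13+1=14,  q_1=1·1+0=1
a_2=1:  p_2=1·14+13=27,  q_2=1·1+1=2
…
a_4=1:  p_4=1·41+27=68,  q_4=1·3+2=5
…
a_8=1:  p_8=1·3686+1877=5563,  q_8=1·271+138=409
a_9=1:  p_9=1·5563+3686=9249,  q_9=1·409+271=680
fundamental: x₁=9249, y₁=680  (since 85544001 − 185·462400 = 1)
(x_2, y_2) = (9249·9249 + 185·680·680, 9249·680 + 680·9249) = (171088001, 12578640)
(x_3, y_3) = (9249·171088001 + 185·680·12578640, 9249·12578640 + 680·171088001) = (3164785833249, 232679682040)
(x_4, y_4) = (9249·3164785833249 + 185·680·232679682040, 9249·232679682040 + 680·3164785833249) = (58542208172352001, 4304108745797280)

9249 680
171088001 12578640
3164785833249 232679682040
58542208172352001 4304108745797280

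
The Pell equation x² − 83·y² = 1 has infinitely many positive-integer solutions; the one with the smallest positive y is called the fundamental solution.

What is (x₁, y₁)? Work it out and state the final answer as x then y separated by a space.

82 9

[9; 9,18] for √83; ℓ=2 ⇒ convergent index 1
i=0: a=9 ⇒ p=9, q=1
i=1: a=9 ⇒ p=82, q=9
fundamental: x₁=82, y₁=9  (since 6724 − 83·81 = 1)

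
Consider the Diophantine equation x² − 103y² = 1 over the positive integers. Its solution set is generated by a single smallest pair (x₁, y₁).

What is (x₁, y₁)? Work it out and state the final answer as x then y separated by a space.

√103 → a₀=10, period (6,1,2,1,1,9,1,1,2,1,6,20); ℓ=12 even so k=11
i=0: a=10 ⇒ p=10, q=1
i=1: a=6 ⇒ p=61, q=6
i=2: a=1 ⇒ p=71, q=7
…
i=4: a=1 ⇒ p=274, q=27
i=5: a=1 ⇒ p=477, q=47
i=6: a=9 ⇒ p=4567, q=450
i=7: a=1 ⇒ p=5044, q=497
i=8: a=1 ⇒ p=9611, q=947
i=9: a=2 ⇒ p=24266, q=2391
i=10: a=1 ⇒ p=33877, q=3338
i=11: a=6 ⇒ p=227528, q=22419
(x₁, y₁) = (227528, 22419);  227528² − 103·22419² = 1 ✓

227528 22419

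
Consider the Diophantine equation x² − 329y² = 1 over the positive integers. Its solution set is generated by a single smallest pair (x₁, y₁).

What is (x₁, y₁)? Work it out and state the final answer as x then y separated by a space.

√329 = [18; 7,4,2,1,1,4,1,1,2,4,7,36, …], period ℓ=12 (even) → k=11
step 0: (18, 1)  from 18·(1,0) + (0,1)
step 1: (127, 7)  from 7·(18,1) + (1,0)
…
step 3: (1179, 65)  from 2·(526,29) + (127,7)
step 4: (1705, 94)  from 1·(1179,65) + (526,29)
step 5: (2884, 159)  from 1·(1705,94) + (1179,65)
…
step 7: (16125, 889)  from 1·(13241,730) + (2884,159)
step 8: (29366, 1619)  from 1·(16125,889) + (13241,730)
…
step 10: (328794, 18127)  from 4·(74857,4127) + (29366,1619)
step 11: (2376415, 131016)  from 7·(328794,18127) + (74857,4127)
(x₁, y₁) = (2376415, 131016);  2376415² − 329·131016² = 1 ✓

2376415 131016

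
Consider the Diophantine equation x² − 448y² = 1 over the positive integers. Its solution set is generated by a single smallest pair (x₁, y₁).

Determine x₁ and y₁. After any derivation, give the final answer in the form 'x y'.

127 6

√448 = [21; 6,42, …], period ℓ=2 (even) → k=1
a_0=21:  p_0=21·1+0=21,  q_0=21·0+1=1
a_1=6:  p_1=6·21+1=127,  q_1=6·1+0=6
fundamental: x₁=127, y₁=6  (since 16129 − 448·36 = 1)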